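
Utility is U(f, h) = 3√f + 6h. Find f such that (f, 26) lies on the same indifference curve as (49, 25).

f = 25

U(49, 25) = 171.
Set U(f, 26) = 171 and solve.
With h = 26: 3√f = 171 − 6·26 = 15, so √f = 5 and f = 25.
Check: U(25, 26) = 171.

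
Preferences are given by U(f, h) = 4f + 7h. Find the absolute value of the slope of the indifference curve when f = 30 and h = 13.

MU_f = 4, MU_h = 7, so MRS = 4/7 at every bundle.
At (30, 13): MRS = 4/7.
The indifference curve has slope −4/7 at this bundle.

MRS = 4/7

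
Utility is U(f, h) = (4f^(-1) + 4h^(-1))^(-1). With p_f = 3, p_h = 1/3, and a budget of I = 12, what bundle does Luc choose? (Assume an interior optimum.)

For CES with ρ = -1, MRS = (h/f)^2.
Tangency: set MRS = p_f/p_h = 3/(1/3) = 9.
So (h/f)^2 = 9; taking the square root, h/f = 3, i.e. h = 3·f.
Substitute into the budget 3·f + (1/3)·h = 12: 4·f = 12, so f* = 3 and h* = 3·3 = 9.

f* = 3, h* = 9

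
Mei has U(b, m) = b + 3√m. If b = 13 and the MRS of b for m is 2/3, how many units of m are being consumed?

m = 1

MU_b = 1, MU_m = 3/(2√m).
MRS = 1 ÷ (3/(2√m)).
MRS depends only on m: (2/3)·√m = 2/3 ⇒ √m = (2/3)/(2/3) = 1 ⇒ m = 1.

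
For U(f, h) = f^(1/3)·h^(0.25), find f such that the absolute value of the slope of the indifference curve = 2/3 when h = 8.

MU_f = 1/3·f^(-2/3)·h^(0.25) and MU_h = 0.25·f^(1/3)·h^(-0.75).
MRS = MU_f/MU_h = (4/3)·h/f.
Substitute h = 8: MRS = (32/3)/f. Setting (32/3)/f = 2/3 gives f = (32/3)/(2/3) = 16.

f = 16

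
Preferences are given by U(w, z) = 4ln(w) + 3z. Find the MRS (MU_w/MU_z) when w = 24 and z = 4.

MU_w = 4/w, MU_z = 3.
MRS = 4/w ÷ 3.
At (24, 4): MRS = 1/18.
So at (24, 4) the consumer would give up 1/18 units of z for one more unit of w.

MRS = 1/18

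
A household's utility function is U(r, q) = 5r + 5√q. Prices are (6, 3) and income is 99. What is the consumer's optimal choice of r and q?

r* = 16, q* = 1

MU_r = 5, MU_q = 5/(2√q).
MRS = 5 ÷ (5/(2√q)).
Tangency: set MRS = p_r/p_q = 6/3 = 2.
MRS depends only on q: 2·√q = 2 ⇒ √q = 2/2 = 1 ⇒ q* = 1.
From the budget, 6·r = 99 − 3·1 = 96, so r* = 16.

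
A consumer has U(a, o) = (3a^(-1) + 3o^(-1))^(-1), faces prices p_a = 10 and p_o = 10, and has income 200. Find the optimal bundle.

a* = 10, o* = 10

For CES with ρ = -1, MRS = (o/a)^2.
Tangency: set MRS = p_a/p_o = 10/10 = 1.
So (o/a)^2 = 1; taking the square root, o/a = 1, i.e. o = a.
Substitute into the budget 10·a + 10·o = 200: 20·a = 200, so a* = 10 and o* = 10.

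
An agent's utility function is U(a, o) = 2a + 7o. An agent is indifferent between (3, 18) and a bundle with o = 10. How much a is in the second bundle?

U(3, 18) = 132.
Set U(a, 10) = 132 and solve.
2a + 7·10 = 132 ⇒ 2a = 62 ⇒ a = 31.
Check: U(31, 10) = 132.

a = 31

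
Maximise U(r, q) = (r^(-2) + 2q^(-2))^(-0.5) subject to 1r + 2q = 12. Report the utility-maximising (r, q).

For CES with ρ = -2, MRS = (1/2)·(q/r)^3.
Tangency: set MRS = p_r/p_q = 1/2 = 0.5.
So (q/r)^3 = 1; taking the cube root, q/r = 1, i.e. q = r.
Substitute into the budget 1·r + 2·q = 12: 3·r = 12, so r* = 4 and q* = 4.

r* = 4, q* = 4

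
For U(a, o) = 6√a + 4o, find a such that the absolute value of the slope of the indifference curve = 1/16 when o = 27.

MU_a = 6/(2√a), MU_o = 4.
MRS = 6/(2√a) ÷ 4.
MRS depends only on a: 0.75/√a = 1/16 ⇒ √a = 0.75/(1/16) = 12 ⇒ a = 144.

a = 144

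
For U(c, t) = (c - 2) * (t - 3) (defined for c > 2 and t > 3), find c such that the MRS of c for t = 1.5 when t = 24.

c = 16

MU_c = (t−3), MU_t = (c−2).
MRS = (t−3)/(c−2).
Substitute t = 24: MRS = 21/(c − 2). Setting this equal to 1.5 gives c − 2 = 21/1.5 = 14, so c = 16.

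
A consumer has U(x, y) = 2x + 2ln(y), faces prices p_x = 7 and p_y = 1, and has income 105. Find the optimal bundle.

MU_x = 2, MU_y = 2/y.
MRS = 2 ÷ (2/y).
Tangency: set MRS = p_x/p_y = 7/1 = 7.
MRS depends only on y: y = 7 ⇒ y* = 7.
From the budget, 7·x = 105 − 1·7 = 98, so x* = 14.

x* = 14, y* = 7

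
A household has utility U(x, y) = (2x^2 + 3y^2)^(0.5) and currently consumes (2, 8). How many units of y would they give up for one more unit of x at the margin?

MRS = 1/6

For CES with ρ = 2, MRS = (2/3)·(y/x)^(-1).
At (2, 8): MRS = 1/6.
So at (2, 8) the consumer would give up 1/6 units of y for one more unit of x.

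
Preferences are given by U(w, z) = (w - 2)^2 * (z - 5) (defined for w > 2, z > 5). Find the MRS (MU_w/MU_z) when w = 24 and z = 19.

MRS = 14/11

MU_w = 2·(w−2)·(z−5), MU_z = (w−2)^2.
MRS = (2/1)·(z−5)/(w−2).
At (24, 19): MRS = 14/11.
So at (24, 19) the consumer would give up 14/11 units of z for one more unit of w.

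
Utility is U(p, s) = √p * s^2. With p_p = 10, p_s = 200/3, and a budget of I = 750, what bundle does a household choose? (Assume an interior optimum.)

MU_p = 0.5·p^(-0.5)·s^2 and MU_s = 2·√p·s.
MRS = MU_p/MU_s = (0.25)·s/p.
Tangency: set MRS = p_p/p_s = 10/(200/3) = 0.15.
So (0.25)·s/p = 0.15, i.e. s = 0.6·p.
Substitute into the budget 10·p + (200/3)·s = 750: 50·p = 750, so p* = 15.
Then s* = 0.6·15 = 9.

p* = 15, s* = 9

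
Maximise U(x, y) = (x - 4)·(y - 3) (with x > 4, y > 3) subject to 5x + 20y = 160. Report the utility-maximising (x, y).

x* = 12, y* = 5

MU_x = (y−3), MU_y = (x−4).
MRS = (y−3)/(x−4).
Tangency: set MRS = p_x/p_y = 5/20 = 0.25.
So (y − 3)/(x − 4) = 0.25, i.e. (y − 3) = 0.25·(x − 4).
Rewrite the budget in excess-of-subsistence terms: 5·(x − 4) + 20·(y − 3) = 160 − 5·4 − 20·3 = 80.
Substituting, 10·(x − 4) = 80, so x − 4 = 8 and x* = 12.
Then y − 3 = 0.25·8 = 2, so y* = 5.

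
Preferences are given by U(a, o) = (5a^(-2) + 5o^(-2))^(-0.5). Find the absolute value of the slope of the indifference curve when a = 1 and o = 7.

For CES with ρ = -2, MRS = (o/a)^3.
At (1, 7): MRS = 343.
That is, one extra unit of a is worth 343 units of o at the margin.

MRS = 343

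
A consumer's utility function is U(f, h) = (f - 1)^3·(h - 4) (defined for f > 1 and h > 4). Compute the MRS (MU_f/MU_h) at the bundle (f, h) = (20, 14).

MU_f = 3·(f−1)^2·(h−4), MU_h = (f−1)^3.
MRS = (3/1)·(h−4)/(f−1).
At (20, 14): MRS = 30/19.
So at (20, 14) the consumer would give up 30/19 units of h for one more unit of f.

MRS = 30/19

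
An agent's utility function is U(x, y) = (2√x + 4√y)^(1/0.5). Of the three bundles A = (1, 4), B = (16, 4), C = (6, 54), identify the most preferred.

Bundle C

Evaluate utility at each bundle:
U(A) = 100.000.
U(B) = 256.000.
U(C) = 1176.000.
Highest utility is C, so C ≻ B ≻ A.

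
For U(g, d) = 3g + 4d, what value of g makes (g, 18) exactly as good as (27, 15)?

U(27, 15) = 141.
Set U(g, 18) = 141 and solve.
3g + 4·18 = 141 ⇒ 3g = 69 ⇒ g = 23.
Check: U(23, 18) = 141.

g = 23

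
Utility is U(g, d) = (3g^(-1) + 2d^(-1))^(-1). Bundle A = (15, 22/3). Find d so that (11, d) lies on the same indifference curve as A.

d = 10

U depends on (g, d) only through S = 3g^(-1) + 2d^(-1), so equal utility means equal S. At (15, 22/3): S = 26/55.
With g = 11: 3·11^(-1) = 3/11, so 2d^(-1) = 26/55 − 3/11 = 0.2, i.e. d^(-1) = 0.1.
Hence d = 1/0.1 = 10.
Check: U(11, 10) = 2.1154.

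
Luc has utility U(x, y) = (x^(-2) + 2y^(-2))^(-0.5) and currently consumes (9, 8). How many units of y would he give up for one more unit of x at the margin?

MRS = 256/729

For CES with ρ = -2, MRS = (1/2)·(y/x)^3.
At (9, 8): MRS = 256/729.
The indifference curve has slope −256/729 at this bundle.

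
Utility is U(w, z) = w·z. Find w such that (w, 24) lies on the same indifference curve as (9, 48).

U(9, 48) = 432.
Set U(w, 24) = 432 and solve.
With z = 24: w = 432/24 = 18.
Check: U(18, 24) = 432.

w = 18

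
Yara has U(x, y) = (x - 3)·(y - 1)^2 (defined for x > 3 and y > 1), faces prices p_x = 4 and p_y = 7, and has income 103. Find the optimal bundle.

x* = 10, y* = 9

MU_x = (y−1)^2, MU_y = 2·(x−3)·(y−1).
MRS = (1/2)·(y−1)/(x−3).
Tangency: set MRS = p_x/p_y = 4/7.
So (1/2)·(y − 1)/(x − 3) = 4/7, i.e. (y − 1) = (8/7)·(x − 3).
Rewrite the budget in excess-of-subsistence terms: 4·(x − 3) + 7·(y − 1) = 103 − 4·3 − 7·1 = 84.
Substituting, 12·(x − 3) = 84, so x − 3 = 7 and x* = 10.
Then y − 1 = (8/7)·7 = 8, so y* = 9.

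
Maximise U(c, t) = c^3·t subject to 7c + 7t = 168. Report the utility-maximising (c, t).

c* = 18, t* = 6

MU_c = 3·c^2·t and MU_t = c^3.
MRS = MU_c/MU_t = (3/1)·t/c.
Tangency: set MRS = p_c/p_t = 7/7 = 1.
So (3/1)·t/c = 1, i.e. t = (1/3)·c.
Substitute into the budget 7·c + 7·t = 168: (28/3)·c = 168, so c* = 18.
Then t* = (1/3)·18 = 6.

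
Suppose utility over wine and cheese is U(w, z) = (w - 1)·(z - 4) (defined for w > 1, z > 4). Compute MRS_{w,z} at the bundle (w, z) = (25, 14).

MU_w = (z−4), MU_z = (w−1).
MRS = (z−4)/(w−1).
At (25, 14): MRS = 5/12.
So at (25, 14) the consumer would give up 5/12 units of z for one more unit of w.

MRS = 5/12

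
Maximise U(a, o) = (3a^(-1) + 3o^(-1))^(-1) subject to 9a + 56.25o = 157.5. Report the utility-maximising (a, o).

For CES with ρ = -1, MRS = (o/a)^2.
Tangency: set MRS = p_a/p_o = 9/56.25 = 4/25.
So (o/a)^2 = 4/25; taking the square root, o/a = 0.4, i.e. o = 0.4·a.
Substitute into the budget 9·a + 56.25·o = 157.5: 31.5·a = 157.5, so a* = 5 and o* = 0.4·5 = 2.

a* = 5, o* = 2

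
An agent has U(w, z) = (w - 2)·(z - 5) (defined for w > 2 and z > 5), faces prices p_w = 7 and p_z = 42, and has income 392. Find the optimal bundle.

w* = 14, z* = 7

MU_w = (z−5), MU_z = (w−2).
MRS = (z−5)/(w−2).
Tangency: set MRS = p_w/p_z = 7/42 = 1/6.
So (z − 5)/(w − 2) = 1/6, i.e. (z − 5) = (1/6)·(w − 2).
Rewrite the budget in excess-of-subsistence terms: 7·(w − 2) + 42·(z − 5) = 392 − 7·2 − 42·5 = 168.
Substituting, 14·(w − 2) = 168, so w − 2 = 12 and w* = 14.
Then z − 5 = (1/6)·12 = 2, so z* = 7.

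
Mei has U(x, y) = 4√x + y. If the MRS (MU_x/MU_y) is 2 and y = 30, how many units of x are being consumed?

x = 1

MU_x = 4/(2√x), MU_y = 1.
MRS = 4/(2√x) ÷ 1.
MRS depends only on x: 2/√x = 2 ⇒ √x = 2/2 = 1 ⇒ x = 1.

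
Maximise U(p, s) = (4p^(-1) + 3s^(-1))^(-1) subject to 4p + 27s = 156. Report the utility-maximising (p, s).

For CES with ρ = -1, MRS = (4/3)·(s/p)^2.
Tangency: set MRS = p_p/p_s = 4/27.
So (s/p)^2 = 1/9; taking the square root, s/p = 1/3, i.e. s = (1/3)·p.
Substitute into the budget 4·p + 27·s = 156: 13·p = 156, so p* = 12 and s* = (1/3)·12 = 4.

p* = 12, s* = 4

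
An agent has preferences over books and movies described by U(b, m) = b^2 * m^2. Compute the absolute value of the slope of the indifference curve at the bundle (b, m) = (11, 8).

MU_b = 2·b·m^2 and MU_m = 2·b^2·m.
MRS = MU_b/MU_m = m/b.
At (11, 8): MRS = 8/11.
So at (11, 8) the consumer would give up 8/11 units of m for one more unit of b.

MRS = 8/11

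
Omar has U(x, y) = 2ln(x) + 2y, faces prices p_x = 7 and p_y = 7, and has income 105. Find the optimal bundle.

MU_x = 2/x, MU_y = 2.
MRS = 2/x ÷ 2.
Tangency: set MRS = p_x/p_y = 7/7 = 1.
MRS depends only on x: 1/x = 1 ⇒ x* = 1/1 = 1.
From the budget, 7·y = 105 − 7·1 = 98, so y* = 14.

x* = 1, y* = 14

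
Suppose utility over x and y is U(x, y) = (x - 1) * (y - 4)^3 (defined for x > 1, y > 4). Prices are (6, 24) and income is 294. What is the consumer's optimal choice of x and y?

x* = 9, y* = 10

MU_x = (y−4)^3, MU_y = 3·(x−1)·(y−4)^2.
MRS = (1/3)·(y−4)/(x−1).
Tangency: set MRS = p_x/p_y = 6/24 = 0.25.
So (1/3)·(y − 4)/(x − 1) = 0.25, i.e. (y − 4) = 0.75·(x − 1).
Rewrite the budget in excess-of-subsistence terms: 6·(x − 1) + 24·(y − 4) = 294 − 6·1 − 24·4 = 192.
Substituting, 24·(x − 1) = 192, so x − 1 = 8 and x* = 9.
Then y − 4 = 0.75·8 = 6, so y* = 10.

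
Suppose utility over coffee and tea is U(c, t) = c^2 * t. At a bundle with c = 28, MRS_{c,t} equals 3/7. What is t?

MU_c = 2·c·t and MU_t = c^2.
MRS = MU_c/MU_t = (2/1)·t/c.
Substitute c = 28: MRS = t/14. Setting t/14 = 3/7 gives t = (3/7)·14 = 6.

t = 6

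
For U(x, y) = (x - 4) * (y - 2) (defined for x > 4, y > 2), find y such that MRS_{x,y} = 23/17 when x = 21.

y = 25

MU_x = (y−2), MU_y = (x−4).
MRS = (y−2)/(x−4).
Substitute x = 21: MRS = (y − 2)/17. Setting this equal to 23/17 gives y − 2 = (23/17)·17 = 23, so y = 25.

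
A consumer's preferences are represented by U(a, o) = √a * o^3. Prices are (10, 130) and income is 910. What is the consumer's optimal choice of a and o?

MU_a = 0.5·a^(-0.5)·o^3 and MU_o = 3·√a·o^2.
MRS = MU_a/MU_o = (1/6)·o/a.
Tangency: set MRS = p_a/p_o = 10/130 = 1/13.
So (1/6)·o/a = 1/13, i.e. o = (6/13)·a.
Substitute into the budget 10·a + 130·o = 910: 70·a = 910, so a* = 13.
Then o* = (6/13)·13 = 6.

a* = 13, o* = 6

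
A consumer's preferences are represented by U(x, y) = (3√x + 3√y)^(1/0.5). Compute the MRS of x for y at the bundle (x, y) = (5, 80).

MRS = 4

For CES with ρ = 0.5, MRS = √(y/x).
At (5, 80): MRS = 4.
The indifference curve has slope −4 at this bundle.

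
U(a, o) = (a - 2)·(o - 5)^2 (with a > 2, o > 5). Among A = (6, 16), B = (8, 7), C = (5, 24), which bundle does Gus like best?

Bundle C

Evaluate utility at each bundle:
U(A) = 484.
U(B) = 24.
U(C) = 1083.
Highest utility is C, so C ≻ A ≻ B.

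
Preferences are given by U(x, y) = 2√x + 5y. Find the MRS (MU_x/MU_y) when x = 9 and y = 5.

MRS = 1/15

MU_x = 2/(2√x), MU_y = 5.
MRS = 2/(2√x) ÷ 5.
At (9, 5): MRS = 1/15.
The indifference curve has slope −1/15 at this bundle.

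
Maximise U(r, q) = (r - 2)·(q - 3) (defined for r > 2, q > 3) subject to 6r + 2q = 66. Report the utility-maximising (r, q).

MU_r = (q−3), MU_q = (r−2).
MRS = (q−3)/(r−2).
Tangency: set MRS = p_r/p_q = 6/2 = 3.
So (q − 3)/(r − 2) = 3, i.e. (q − 3) = 3·(r − 2).
Rewrite the budget in excess-of-subsistence terms: 6·(r − 2) + 2·(q − 3) = 66 − 6·2 − 2·3 = 48.
Substituting, 12·(r − 2) = 48, so r − 2 = 4 and r* = 6.
Then q − 3 = 3·4 = 12, so q* = 15.

r* = 6, q* = 15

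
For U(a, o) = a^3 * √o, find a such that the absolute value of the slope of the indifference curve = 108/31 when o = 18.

a = 31

MU_a = 3·a^2·√o and MU_o = 0.5·a^3·o^(-0.5).
MRS = MU_a/MU_o = (6)·o/a.
Substitute o = 18: MRS = 108/a. Setting 108/a = 108/31 gives a = 108/(108/31) = 31.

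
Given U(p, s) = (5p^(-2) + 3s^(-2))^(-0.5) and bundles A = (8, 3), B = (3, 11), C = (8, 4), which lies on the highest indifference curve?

Evaluate utility at each bundle:
U(A) = 1.559.
U(B) = 1.313.
U(C) = 1.940.
Highest utility is C, so C ≻ A ≻ B.

Bundle C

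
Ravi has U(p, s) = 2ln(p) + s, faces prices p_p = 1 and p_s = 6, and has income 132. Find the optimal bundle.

p* = 12, s* = 20

MU_p = 2/p, MU_s = 1.
MRS = 2/p ÷ 1.
Tangency: set MRS = p_p/p_s = 1/6.
MRS depends only on p: 2/p = 1/6 ⇒ p* = 2/(1/6) = 12.
From the budget, 6·s = 132 − 1·12 = 120, so s* = 20.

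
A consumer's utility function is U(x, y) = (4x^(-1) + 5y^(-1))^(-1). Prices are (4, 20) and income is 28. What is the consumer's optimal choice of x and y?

For CES with ρ = -1, MRS = (4/5)·(y/x)^2.
Tangency: set MRS = p_x/p_y = 4/20 = 0.2.
So (y/x)^2 = 0.25; taking the square root, y/x = 0.5, i.e. y = 0.5·x.
Substitute into the budget 4·x + 20·y = 28: 14·x = 28, so x* = 2 and y* = 0.5·2 = 1.

x* = 2, y* = 1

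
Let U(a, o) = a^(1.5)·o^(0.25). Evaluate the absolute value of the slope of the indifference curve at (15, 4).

MRS = 1.6

MU_a = 1.5·√a·o^(0.25) and MU_o = 0.25·a^(1.5)·o^(-0.75).
MRS = MU_a/MU_o = (6)·o/a.
At (15, 4): MRS = 1.6.
That is, one extra unit of a is worth 1.6 units of o at the margin.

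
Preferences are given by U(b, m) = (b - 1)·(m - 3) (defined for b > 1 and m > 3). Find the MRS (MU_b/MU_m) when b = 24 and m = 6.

MRS = 3/23

MU_b = (m−3), MU_m = (b−1).
MRS = (m−3)/(b−1).
At (24, 6): MRS = 3/23.
That is, one extra unit of b is worth 3/23 units of m at the margin.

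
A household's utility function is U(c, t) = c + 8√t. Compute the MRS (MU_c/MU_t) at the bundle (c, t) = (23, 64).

MRS = 2

MU_c = 1, MU_t = 8/(2√t).
MRS = 1 ÷ (8/(2√t)).
At (23, 64): MRS = 2.
The indifference curve has slope −2 at this bundle.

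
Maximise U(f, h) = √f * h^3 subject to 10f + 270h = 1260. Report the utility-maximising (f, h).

MU_f = 0.5·f^(-0.5)·h^3 and MU_h = 3·√f·h^2.
MRS = MU_f/MU_h = (1/6)·h/f.
Tangency: set MRS = p_f/p_h = 10/270 = 1/27.
So (1/6)·h/f = 1/27, i.e. h = (2/9)·f.
Substitute into the budget 10·f + 270·h = 1260: 70·f = 1260, so f* = 18.
Then h* = (2/9)·18 = 4.

f* = 18, h* = 4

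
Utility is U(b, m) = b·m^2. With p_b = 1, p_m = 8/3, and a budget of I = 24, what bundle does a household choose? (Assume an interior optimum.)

MU_b = m^2 and MU_m = 2·b·m.
MRS = MU_b/MU_m = (1/2)·m/b.
Tangency: set MRS = p_b/p_m = 1/(8/3) = 0.375.
So (1/2)·m/b = 0.375, i.e. m = 0.75·b.
Substitute into the budget 1·b + (8/3)·m = 24: 3·b = 24, so b* = 8.
Then m* = 0.75·8 = 6.

b* = 8, m* = 6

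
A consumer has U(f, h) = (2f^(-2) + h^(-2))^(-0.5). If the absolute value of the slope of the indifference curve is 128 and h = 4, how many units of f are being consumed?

f = 1

For CES with ρ = -2, MRS = (2/1)·(h/f)^3.
Setting (2/1)·(4/f)^3 = 128 gives (4/f)^3 = 64, so 4/f = 4 and f = 1.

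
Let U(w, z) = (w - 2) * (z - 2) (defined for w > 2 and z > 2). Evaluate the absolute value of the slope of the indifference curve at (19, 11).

MU_w = (z−2), MU_z = (w−2).
MRS = (z−2)/(w−2).
At (19, 11): MRS = 9/17.
That is, one extra unit of w is worth 9/17 units of z at the margin.

MRS = 9/17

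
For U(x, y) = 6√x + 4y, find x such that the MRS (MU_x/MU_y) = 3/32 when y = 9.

MU_x = 6/(2√x), MU_y = 4.
MRS = 6/(2√x) ÷ 4.
MRS depends only on x: 0.75/√x = 3/32 ⇒ √x = 0.75/(3/32) = 8 ⇒ x = 64.

x = 64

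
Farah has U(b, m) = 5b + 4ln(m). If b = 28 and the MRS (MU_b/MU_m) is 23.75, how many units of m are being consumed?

MU_b = 5, MU_m = 4/m.
MRS = 5 ÷ (4/m).
MRS depends only on m: 1.25·m = 23.75 ⇒ m = 23.75/1.25 = 19.

m = 19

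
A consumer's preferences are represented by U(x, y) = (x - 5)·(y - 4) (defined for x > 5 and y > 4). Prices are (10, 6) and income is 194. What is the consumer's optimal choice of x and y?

x* = 11, y* = 14

MU_x = (y−4), MU_y = (x−5).
MRS = (y−4)/(x−5).
Tangency: set MRS = p_x/p_y = 10/6 = 5/3.
So (y − 4)/(x − 5) = 5/3, i.e. (y − 4) = (5/3)·(x − 5).
Rewrite the budget in excess-of-subsistence terms: 10·(x − 5) + 6·(y − 4) = 194 − 10·5 − 6·4 = 120.
Substituting, 20·(x − 5) = 120, so x − 5 = 6 and x* = 11.
Then y − 4 = (5/3)·6 = 10, so y* = 14.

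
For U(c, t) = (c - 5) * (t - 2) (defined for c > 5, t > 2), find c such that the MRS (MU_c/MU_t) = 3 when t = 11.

MU_c = (t−2), MU_t = (c−5).
MRS = (t−2)/(c−5).
Substitute t = 11: MRS = 9/(c − 5). Setting this equal to 3 gives c − 5 = 9/3 = 3, so c = 8.

c = 8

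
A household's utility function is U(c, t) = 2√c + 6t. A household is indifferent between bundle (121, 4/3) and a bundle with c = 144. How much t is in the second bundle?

t = 1

U(121, 4/3) = 30.
Set U(144, t) = 30 and solve.
With c = 144: √144 = 12, so 6t = 30 − 2·12 = 6 and t = 1.
Check: U(144, 1) = 30.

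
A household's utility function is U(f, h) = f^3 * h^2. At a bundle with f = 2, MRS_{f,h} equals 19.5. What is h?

h = 26

MU_f = 3·f^2·h^2 and MU_h = 2·f^3·h.
MRS = MU_f/MU_h = (3/2)·h/f.
Substitute f = 2: MRS = h/(4/3). Setting h/(4/3) = 19.5 gives h = 19.5·(4/3) = 26.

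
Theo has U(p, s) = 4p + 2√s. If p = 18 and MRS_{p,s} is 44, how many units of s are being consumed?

MU_p = 4, MU_s = 2/(2√s).
MRS = 4 ÷ (2/(2√s)).
MRS depends only on s: 4·√s = 44 ⇒ √s = 44/4 = 11 ⇒ s = 121.

s = 121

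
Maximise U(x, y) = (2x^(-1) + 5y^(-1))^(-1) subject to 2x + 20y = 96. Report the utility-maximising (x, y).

x* = 8, y* = 4

For CES with ρ = -1, MRS = (2/5)·(y/x)^2.
Tangency: set MRS = p_x/p_y = 2/20 = 0.1.
So (y/x)^2 = 0.25; taking the square root, y/x = 0.5, i.e. y = 0.5·x.
Substitute into the budget 2·x + 20·y = 96: 12·x = 96, so x* = 8 and y* = 0.5·8 = 4.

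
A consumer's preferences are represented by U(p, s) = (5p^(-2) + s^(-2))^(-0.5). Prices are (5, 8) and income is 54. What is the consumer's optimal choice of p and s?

p* = 6, s* = 3

For CES with ρ = -2, MRS = (5/1)·(s/p)^3.
Tangency: set MRS = p_p/p_s = 5/8 = 0.625.
So (s/p)^3 = 0.125; taking the cube root, s/p = 0.5, i.e. s = 0.5·p.
Substitute into the budget 5·p + 8·s = 54: 9·p = 54, so p* = 6 and s* = 0.5·6 = 3.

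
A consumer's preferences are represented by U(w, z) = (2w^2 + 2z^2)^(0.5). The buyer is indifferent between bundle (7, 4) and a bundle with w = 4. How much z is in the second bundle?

z = 7

U depends on (w, z) only through S = 2w^2 + 2z^2, so equal utility means equal S. At (7, 4): S = 130.
With w = 4: 2·4^2 = 32, so 2z^2 = 130 − 32 = 98, i.e. z^2 = 49.
Hence z = √49 = 7.
Check: U(4, 7) = 11.4018.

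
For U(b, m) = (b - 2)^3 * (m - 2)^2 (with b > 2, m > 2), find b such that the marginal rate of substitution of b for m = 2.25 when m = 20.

MU_b = 3·(b−2)^2·(m−2)^2, MU_m = 2·(b−2)^3·(m−2).
MRS = (3/2)·(m−2)/(b−2).
Substitute m = 20: MRS = 27/(b − 2). Setting this equal to 2.25 gives b − 2 = 27/2.25 = 12, so b = 14.

b = 14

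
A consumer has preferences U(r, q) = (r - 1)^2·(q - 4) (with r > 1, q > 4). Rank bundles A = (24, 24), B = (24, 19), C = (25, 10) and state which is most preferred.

Bundle A

Evaluate utility at each bundle:
U(A) = 10580.
U(B) = 7935.
U(C) = 3456.
Highest utility is A, so A ≻ B ≻ C.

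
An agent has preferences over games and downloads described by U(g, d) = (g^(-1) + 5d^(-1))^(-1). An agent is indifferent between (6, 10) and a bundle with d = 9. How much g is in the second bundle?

U depends on (g, d) only through S = g^(-1) + 5d^(-1), so equal utility means equal S. At (6, 10): S = 2/3.
With d = 9: 5·9^(-1) = 5/9, so g^(-1) = 2/3 − 5/9 = 1/9.
Hence g = 1/(1/9) = 9.
Check: U(9, 9) = 1.5.

g = 9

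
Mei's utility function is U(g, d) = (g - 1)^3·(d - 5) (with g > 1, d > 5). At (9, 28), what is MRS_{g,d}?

MRS = 8.625

MU_g = 3·(g−1)^2·(d−5), MU_d = (g−1)^3.
MRS = (3/1)·(d−5)/(g−1).
At (9, 28): MRS = 8.625.
So at (9, 28) the consumer would give up 8.625 units of d for one more unit of g.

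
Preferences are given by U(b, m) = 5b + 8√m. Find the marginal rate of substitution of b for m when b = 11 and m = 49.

MU_b = 5, MU_m = 8/(2√m).
MRS = 5 ÷ (8/(2√m)).
At (11, 49): MRS = 8.75.
The indifference curve has slope −8.75 at this bundle.

MRS = 8.75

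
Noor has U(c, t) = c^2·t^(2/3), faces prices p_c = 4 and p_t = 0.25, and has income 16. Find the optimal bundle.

c* = 3, t* = 16

MU_c = 2·c·t^(2/3) and MU_t = 2/3·c^2·t^(-1/3).
MRS = MU_c/MU_t = (3)·t/c.
Tangency: set MRS = p_c/p_t = 4/0.25 = 16.
So (3)·t/c = 16, i.e. t = (16/3)·c.
Substitute into the budget 4·c + 0.25·t = 16: (16/3)·c = 16, so c* = 3.
Then t* = (16/3)·3 = 16.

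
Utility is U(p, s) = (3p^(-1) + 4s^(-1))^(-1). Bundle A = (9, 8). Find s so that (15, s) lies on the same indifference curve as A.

s = 120/19

U depends on (p, s) only through S = 3p^(-1) + 4s^(-1), so equal utility means equal S. At (9, 8): S = 5/6.
With p = 15: 3·15^(-1) = 0.2, so 4s^(-1) = 5/6 − 0.2 = 19/30, i.e. s^(-1) = 19/120.
Hence s = 1/(19/120) = 120/19.
Check: U(15, 120/19) = 1.2.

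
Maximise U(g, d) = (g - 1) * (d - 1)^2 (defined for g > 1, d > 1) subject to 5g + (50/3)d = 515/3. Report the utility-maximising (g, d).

g* = 11, d* = 7

MU_g = (d−1)^2, MU_d = 2·(g−1)·(d−1).
MRS = (1/2)·(d−1)/(g−1).
Tangency: set MRS = p_g/p_d = 5/(50/3) = 0.3.
So (1/2)·(d − 1)/(g − 1) = 0.3, i.e. (d − 1) = 0.6·(g − 1).
Rewrite the budget in excess-of-subsistence terms: 5·(g − 1) + (50/3)·(d − 1) = 515/3 − 5·1 − (50/3)·1 = 150.
Substituting, 15·(g − 1) = 150, so g − 1 = 10 and g* = 11.
Then d − 1 = 0.6·10 = 6, so d* = 7.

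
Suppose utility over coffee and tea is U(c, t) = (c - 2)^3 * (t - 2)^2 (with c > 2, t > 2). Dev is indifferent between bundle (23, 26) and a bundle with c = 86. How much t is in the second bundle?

U(23, 26) = 5334336.
Set U(86, t) = 5334336 and solve.
With c = 86: (86 − 2)^3 = 592704, so (t − 2)^2 = 5334336/592704 = 9.
Taking the square root (with t > 2): t − 2 = 3, so t = 5.
Check: U(86, 5) = 5334336.

t = 5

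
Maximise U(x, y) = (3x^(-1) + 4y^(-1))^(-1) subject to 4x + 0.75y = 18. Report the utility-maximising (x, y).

For CES with ρ = -1, MRS = (3/4)·(y/x)^2.
Tangency: set MRS = p_x/p_y = 4/0.75 = 16/3.
So (y/x)^2 = 64/9; taking the square root, y/x = 8/3, i.e. y = (8/3)·x.
Substitute into the budget 4·x + 0.75·y = 18: 6·x = 18, so x* = 3 and y* = (8/3)·3 = 8.

x* = 3, y* = 8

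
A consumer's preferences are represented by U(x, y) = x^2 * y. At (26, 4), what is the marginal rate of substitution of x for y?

MRS = 4/13

MU_x = 2·x·y and MU_y = x^2.
MRS = MU_x/MU_y = (2/1)·y/x.
At (26, 4): MRS = 4/13.
So at (26, 4) the consumer would give up 4/13 units of y for one more unit of x.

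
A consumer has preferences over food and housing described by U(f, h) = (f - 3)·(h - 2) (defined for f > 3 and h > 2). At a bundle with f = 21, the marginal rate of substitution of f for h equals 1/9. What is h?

h = 4

MU_f = (h−2), MU_h = (f−3).
MRS = (h−2)/(f−3).
Substitute f = 21: MRS = (h − 2)/18. Setting this equal to 1/9 gives h − 2 = (1/9)·18 = 2, so h = 4.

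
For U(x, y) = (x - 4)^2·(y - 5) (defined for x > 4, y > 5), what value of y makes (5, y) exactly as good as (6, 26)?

U(6, 26) = 84.
Set U(5, y) = 84 and solve.
With x = 5: (5 − 4)^2 = 1, so (y − 5) = 84/1 = 84.
So y = 5 + 84 = 89.
Check: U(5, 89) = 84.

y = 89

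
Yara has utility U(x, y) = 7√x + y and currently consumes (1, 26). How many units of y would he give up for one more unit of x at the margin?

MU_x = 7/(2√x), MU_y = 1.
MRS = 7/(2√x) ÷ 1.
At (1, 26): MRS = 3.5.
The indifference curve has slope −3.5 at this bundle.

MRS = 3.5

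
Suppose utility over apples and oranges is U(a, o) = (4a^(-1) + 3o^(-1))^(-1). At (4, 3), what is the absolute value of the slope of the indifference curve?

MRS = 0.75

For CES with ρ = -1, MRS = (4/3)·(o/a)^2.
At (4, 3): MRS = 0.75.
So at (4, 3) the consumer would give up 0.75 units of o for one more unit of a.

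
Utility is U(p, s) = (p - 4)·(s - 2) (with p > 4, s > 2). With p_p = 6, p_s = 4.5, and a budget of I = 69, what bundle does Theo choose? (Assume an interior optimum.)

p* = 7, s* = 6

MU_p = (s−2), MU_s = (p−4).
MRS = (s−2)/(p−4).
Tangency: set MRS = p_p/p_s = 6/4.5 = 4/3.
So (s − 2)/(p − 4) = 4/3, i.e. (s − 2) = (4/3)·(p − 4).
Rewrite the budget in excess-of-subsistence terms: 6·(p − 4) + 4.5·(s − 2) = 69 − 6·4 − 4.5·2 = 36.
Substituting, 12·(p − 4) = 36, so p − 4 = 3 and p* = 7.
Then s − 2 = (4/3)·3 = 4, so s* = 6.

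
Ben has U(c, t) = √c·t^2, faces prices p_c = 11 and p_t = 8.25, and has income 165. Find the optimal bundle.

MU_c = 0.5·c^(-0.5)·t^2 and MU_t = 2·√c·t.
MRS = MU_c/MU_t = (0.25)·t/c.
Tangency: set MRS = p_c/p_t = 11/8.25 = 4/3.
So (0.25)·t/c = 4/3, i.e. t = (16/3)·c.
Substitute into the budget 11·c + 8.25·t = 165: 55·c = 165, so c* = 3.
Then t* = (16/3)·3 = 16.

c* = 3, t* = 16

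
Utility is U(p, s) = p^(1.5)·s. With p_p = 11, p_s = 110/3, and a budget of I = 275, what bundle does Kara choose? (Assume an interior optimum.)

MU_p = 1.5·√p·s and MU_s = p^(1.5).
MRS = MU_p/MU_s = (1.5)·s/p.
Tangency: set MRS = p_p/p_s = 11/(110/3) = 0.3.
So (1.5)·s/p = 0.3, i.e. s = 0.2·p.
Substitute into the budget 11·p + (110/3)·s = 275: (55/3)·p = 275, so p* = 15.
Then s* = 0.2·15 = 3.

p* = 15, s* = 3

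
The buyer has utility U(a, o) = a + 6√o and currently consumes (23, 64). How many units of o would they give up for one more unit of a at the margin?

MU_a = 1, MU_o = 6/(2√o).
MRS = 1 ÷ (6/(2√o)).
At (23, 64): MRS = 8/3.
That is, one extra unit of a is worth 8/3 units of o at the margin.

MRS = 8/3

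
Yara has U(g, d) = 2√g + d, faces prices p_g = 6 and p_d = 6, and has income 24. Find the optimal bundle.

MU_g = 2/(2√g), MU_d = 1.
MRS = 2/(2√g) ÷ 1.
Tangency: set MRS = p_g/p_d = 6/6 = 1.
MRS depends only on g: 1/√g = 1 ⇒ √g = 1/1 = 1 ⇒ g* = 1.
From the budget, 6·d = 24 − 6·1 = 18, so d* = 3.

g* = 1, d* = 3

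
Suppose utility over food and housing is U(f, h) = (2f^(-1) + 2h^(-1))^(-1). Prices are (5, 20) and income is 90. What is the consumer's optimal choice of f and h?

f* = 6, h* = 3

For CES with ρ = -1, MRS = (h/f)^2.
Tangency: set MRS = p_f/p_h = 5/20 = 0.25.
So (h/f)^2 = 0.25; taking the square root, h/f = 0.5, i.e. h = 0.5·f.
Substitute into the budget 5·f + 20·h = 90: 15·f = 90, so f* = 6 and h* = 0.5·6 = 3.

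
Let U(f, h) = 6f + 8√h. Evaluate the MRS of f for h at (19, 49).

MRS = 10.5

MU_f = 6, MU_h = 8/(2√h).
MRS = 6 ÷ (8/(2√h)).
At (19, 49): MRS = 10.5.
So at (19, 49) the consumer would give up 10.5 units of h for one more unit of f.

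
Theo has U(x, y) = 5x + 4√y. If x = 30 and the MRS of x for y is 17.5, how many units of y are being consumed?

y = 49

MU_x = 5, MU_y = 4/(2√y).
MRS = 5 ÷ (4/(2√y)).
MRS depends only on y: 2.5·√y = 17.5 ⇒ √y = 17.5/2.5 = 7 ⇒ y = 49.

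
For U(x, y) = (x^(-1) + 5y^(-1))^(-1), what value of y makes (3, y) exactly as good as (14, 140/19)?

U depends on (x, y) only through S = x^(-1) + 5y^(-1), so equal utility means equal S. At (14, 140/19): S = 0.75.
With x = 3: 3^(-1) = 1/3, so 5y^(-1) = 0.75 − 1/3 = 5/12, i.e. y^(-1) = 1/12.
Hence y = 1/(1/12) = 12.
Check: U(3, 12) = 1.3333.

y = 12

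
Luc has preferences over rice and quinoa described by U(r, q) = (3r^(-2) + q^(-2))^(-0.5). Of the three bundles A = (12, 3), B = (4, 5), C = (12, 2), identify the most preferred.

Bundle A

Evaluate utility at each bundle:
U(A) = 2.753.
U(B) = 2.097.
U(C) = 1.922.
Highest utility is A, so A ≻ B ≻ C.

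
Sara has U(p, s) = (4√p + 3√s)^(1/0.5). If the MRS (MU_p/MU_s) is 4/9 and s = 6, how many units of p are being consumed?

p = 54

For CES with ρ = 0.5, MRS = (4/3)·√(s/p).
Setting (4/3)·√(6/p) = 4/9 gives √(6/p) = 1/3, so 6/p = 1/9 and p = 54.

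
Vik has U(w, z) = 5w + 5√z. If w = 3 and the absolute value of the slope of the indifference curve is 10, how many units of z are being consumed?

z = 25

MU_w = 5, MU_z = 5/(2√z).
MRS = 5 ÷ (5/(2√z)).
MRS depends only on z: 2·√z = 10 ⇒ √z = 10/2 = 5 ⇒ z = 25.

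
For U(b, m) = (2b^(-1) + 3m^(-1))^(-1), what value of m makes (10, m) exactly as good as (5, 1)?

U depends on (b, m) only through S = 2b^(-1) + 3m^(-1), so equal utility means equal S. At (5, 1): S = 3.4.
With b = 10: 2·10^(-1) = 0.2, so 3m^(-1) = 3.4 − 0.2 = 3.2, i.e. m^(-1) = 16/15.
Hence m = 1/(16/15) = 15/16.
Check: U(10, 15/16) = 0.2941.

m = 15/16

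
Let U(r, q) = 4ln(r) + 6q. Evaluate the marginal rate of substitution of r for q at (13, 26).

MU_r = 4/r, MU_q = 6.
MRS = 4/r ÷ 6.
At (13, 26): MRS = 2/39.
That is, one extra unit of r is worth 2/39 units of q at the margin.

MRS = 2/39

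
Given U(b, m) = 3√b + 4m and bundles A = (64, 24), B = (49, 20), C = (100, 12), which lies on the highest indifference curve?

Bundle A

Evaluate utility at each bundle:
U(A) = 120.000.
U(B) = 101.000.
U(C) = 78.000.
Highest utility is A, so A ≻ B ≻ C.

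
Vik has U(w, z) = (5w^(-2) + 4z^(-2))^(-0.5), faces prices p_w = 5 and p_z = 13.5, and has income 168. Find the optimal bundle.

w* = 12, z* = 8

For CES with ρ = -2, MRS = (5/4)·(z/w)^3.
Tangency: set MRS = p_w/p_z = 5/13.5 = 10/27.
So (z/w)^3 = 8/27; taking the cube root, z/w = 2/3, i.e. z = (2/3)·w.
Substitute into the budget 5·w + 13.5·z = 168: 14·w = 168, so w* = 12 and z* = (2/3)·12 = 8.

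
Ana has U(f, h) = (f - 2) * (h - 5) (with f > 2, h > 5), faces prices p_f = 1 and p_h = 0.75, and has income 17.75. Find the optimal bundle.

f* = 8, h* = 13

MU_f = (h−5), MU_h = (f−2).
MRS = (h−5)/(f−2).
Tangency: set MRS = p_f/p_h = 1/0.75 = 4/3.
So (h − 5)/(f − 2) = 4/3, i.e. (h − 5) = (4/3)·(f − 2).
Rewrite the budget in excess-of-subsistence terms: 1·(f − 2) + 0.75·(h − 5) = 17.75 − 1·2 − 0.75·5 = 12.
Substituting, 2·(f − 2) = 12, so f − 2 = 6 and f* = 8.
Then h − 5 = (4/3)·6 = 8, so h* = 13.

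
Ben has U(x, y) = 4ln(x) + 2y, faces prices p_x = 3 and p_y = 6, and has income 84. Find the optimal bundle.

MU_x = 4/x, MU_y = 2.
MRS = 4/x ÷ 2.
Tangency: set MRS = p_x/p_y = 3/6 = 0.5.
MRS depends only on x: 2/x = 0.5 ⇒ x* = 2/0.5 = 4.
From the budget, 6·y = 84 − 3·4 = 72, so y* = 12.

x* = 4, y* = 12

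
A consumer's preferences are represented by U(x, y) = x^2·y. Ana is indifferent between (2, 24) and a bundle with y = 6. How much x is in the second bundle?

x = 4

U(2, 24) = 96.
Set U(x, 6) = 96 and solve.
With y = 6: x^2 = 96/6 = 16; taking the square root, x = 4.
Check: U(4, 6) = 96.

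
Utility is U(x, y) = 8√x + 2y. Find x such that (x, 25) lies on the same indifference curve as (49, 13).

x = 16

U(49, 13) = 82.
Set U(x, 25) = 82 and solve.
With y = 25: 8√x = 82 − 2·25 = 32, so √x = 4 and x = 16.
Check: U(16, 25) = 82.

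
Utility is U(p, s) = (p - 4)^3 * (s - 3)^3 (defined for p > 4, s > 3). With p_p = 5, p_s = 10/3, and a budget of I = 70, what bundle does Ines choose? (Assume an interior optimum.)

MU_p = 3·(p−4)^2·(s−3)^3, MU_s = 3·(p−4)^3·(s−3)^2.
MRS = (s−3)/(p−4).
Tangency: set MRS = p_p/p_s = 5/(10/3) = 1.5.
So (s − 3)/(p − 4) = 1.5, i.e. (s − 3) = 1.5·(p − 4).
Rewrite the budget in excess-of-subsistence terms: 5·(p − 4) + (10/3)·(s − 3) = 70 − 5·4 − (10/3)·3 = 40.
Substituting, 10·(p − 4) = 40, so p − 4 = 4 and p* = 8.
Then s − 3 = 1.5·4 = 6, so s* = 9.

p* = 8, s* = 9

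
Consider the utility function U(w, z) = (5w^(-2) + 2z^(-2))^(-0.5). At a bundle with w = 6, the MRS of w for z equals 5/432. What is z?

z = 1

For CES with ρ = -2, MRS = (5/2)·(z/w)^3.
Setting (5/2)·(z/6)^3 = 5/432 gives (z/6)^3 = 1/216, so z/6 = 1/6 and z = 1.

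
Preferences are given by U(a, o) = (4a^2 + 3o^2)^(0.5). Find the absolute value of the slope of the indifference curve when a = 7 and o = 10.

MRS = 14/15

For CES with ρ = 2, MRS = (4/3)·(o/a)^(-1).
At (7, 10): MRS = 14/15.
That is, one extra unit of a is worth 14/15 units of o at the margin.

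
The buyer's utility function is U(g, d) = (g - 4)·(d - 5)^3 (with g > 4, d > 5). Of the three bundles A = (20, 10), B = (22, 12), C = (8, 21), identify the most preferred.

Bundle C

Evaluate utility at each bundle:
U(A) = 2000.
U(B) = 6174.
U(C) = 16384.
Highest utility is C, so C ≻ B ≻ A.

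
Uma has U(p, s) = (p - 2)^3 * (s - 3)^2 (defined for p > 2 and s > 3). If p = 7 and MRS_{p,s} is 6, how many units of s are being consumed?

s = 23

MU_p = 3·(p−2)^2·(s−3)^2, MU_s = 2·(p−2)^3·(s−3).
MRS = (3/2)·(s−3)/(p−2).
Substitute p = 7: MRS = (s − 3)/(10/3). Setting this equal to 6 gives s − 3 = 6·(10/3) = 20, so s = 23.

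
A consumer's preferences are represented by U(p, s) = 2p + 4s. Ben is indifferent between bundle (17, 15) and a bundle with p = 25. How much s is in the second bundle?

U(17, 15) = 94.
Set U(25, s) = 94 and solve.
2·25 + 4s = 94 ⇒ 4s = 44 ⇒ s = 11.
Check: U(25, 11) = 94.

s = 11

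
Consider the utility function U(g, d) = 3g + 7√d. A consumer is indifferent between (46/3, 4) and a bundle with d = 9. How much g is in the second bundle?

U(46/3, 4) = 60.
Set U(g, 9) = 60 and solve.
With d = 9: √9 = 3, so 3g = 60 − 7·3 = 39 and g = 13.
Check: U(13, 9) = 60.

g = 13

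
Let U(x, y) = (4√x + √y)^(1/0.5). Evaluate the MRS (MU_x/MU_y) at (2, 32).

MRS = 16

For CES with ρ = 0.5, MRS = (4/1)·√(y/x).
At (2, 32): MRS = 16.
The indifference curve has slope −16 at this bundle.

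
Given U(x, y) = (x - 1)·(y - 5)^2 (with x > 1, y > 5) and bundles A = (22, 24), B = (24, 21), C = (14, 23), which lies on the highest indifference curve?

Evaluate utility at each bundle:
U(A) = 7581.
U(B) = 5888.
U(C) = 4212.
Highest utility is A, so A ≻ B ≻ C.

Bundle A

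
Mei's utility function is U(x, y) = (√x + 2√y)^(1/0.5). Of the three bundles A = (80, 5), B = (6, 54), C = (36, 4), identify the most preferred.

Evaluate utility at each bundle:
U(A) = 180.000.
U(B) = 294.000.
U(C) = 100.000.
Highest utility is B, so B ≻ A ≻ C.

Bundle B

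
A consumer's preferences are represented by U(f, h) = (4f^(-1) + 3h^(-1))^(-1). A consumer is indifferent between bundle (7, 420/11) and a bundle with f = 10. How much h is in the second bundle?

h = 12

U depends on (f, h) only through S = 4f^(-1) + 3h^(-1), so equal utility means equal S. At (7, 420/11): S = 0.65.
With f = 10: 4·10^(-1) = 0.4, so 3h^(-1) = 0.65 − 0.4 = 0.25, i.e. h^(-1) = 1/12.
Hence h = 1/(1/12) = 12.
Check: U(10, 12) = 1.5385.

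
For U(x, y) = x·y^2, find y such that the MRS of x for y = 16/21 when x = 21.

y = 32

MU_x = y^2 and MU_y = 2·x·y.
MRS = MU_x/MU_y = (1/2)·y/x.
Substitute x = 21: MRS = y/42. Setting y/42 = 16/21 gives y = (16/21)·42 = 32.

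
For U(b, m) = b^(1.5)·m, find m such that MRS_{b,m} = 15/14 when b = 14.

MU_b = 1.5·√b·m and MU_m = b^(1.5).
MRS = MU_b/MU_m = (1.5)·m/b.
Substitute b = 14: MRS = m/(28/3). Setting m/(28/3) = 15/14 gives m = (15/14)·(28/3) = 10.

m = 10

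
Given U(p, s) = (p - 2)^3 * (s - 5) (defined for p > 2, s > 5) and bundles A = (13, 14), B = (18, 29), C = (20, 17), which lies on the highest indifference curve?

Evaluate utility at each bundle:
U(A) = 11979.
U(B) = 98304.
U(C) = 69984.
Highest utility is B, so B ≻ C ≻ A.

Bundle B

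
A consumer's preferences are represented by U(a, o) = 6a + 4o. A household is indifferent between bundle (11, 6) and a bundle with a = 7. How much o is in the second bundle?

o = 12

U(11, 6) = 90.
Set U(7, o) = 90 and solve.
6·7 + 4o = 90 ⇒ 4o = 48 ⇒ o = 12.
Check: U(7, 12) = 90.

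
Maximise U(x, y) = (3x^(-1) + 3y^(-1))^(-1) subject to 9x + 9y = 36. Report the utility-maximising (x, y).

x* = 2, y* = 2

For CES with ρ = -1, MRS = (y/x)^2.
Tangency: set MRS = p_x/p_y = 9/9 = 1.
So (y/x)^2 = 1; taking the square root, y/x = 1, i.e. y = x.
Substitute into the budget 9·x + 9·y = 36: 18·x = 36, so x* = 2 and y* = 2.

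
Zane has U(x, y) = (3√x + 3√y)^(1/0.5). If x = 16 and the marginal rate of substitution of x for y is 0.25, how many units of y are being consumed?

y = 1

For CES with ρ = 0.5, MRS = √(y/x).
Setting √(y/16) = 0.25 gives y/16 = 1/16 and y = 1.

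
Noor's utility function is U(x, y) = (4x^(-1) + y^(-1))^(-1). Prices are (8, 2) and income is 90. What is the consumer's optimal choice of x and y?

x* = 9, y* = 9

For CES with ρ = -1, MRS = (4/1)·(y/x)^2.
Tangency: set MRS = p_x/p_y = 8/2 = 4.
So (y/x)^2 = 1; taking the square root, y/x = 1, i.e. y = x.
Substitute into the budget 8·x + 2·y = 90: 10·x = 90, so x* = 9 and y* = 9.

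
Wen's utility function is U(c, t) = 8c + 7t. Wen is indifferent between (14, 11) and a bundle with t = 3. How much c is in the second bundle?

c = 21

U(14, 11) = 189.
Set U(c, 3) = 189 and solve.
8c + 7·3 = 189 ⇒ 8c = 168 ⇒ c = 21.
Check: U(21, 3) = 189.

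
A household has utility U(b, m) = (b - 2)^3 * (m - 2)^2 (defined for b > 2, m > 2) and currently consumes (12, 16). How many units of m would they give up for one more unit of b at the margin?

MRS = 2.1

MU_b = 3·(b−2)^2·(m−2)^2, MU_m = 2·(b−2)^3·(m−2).
MRS = (3/2)·(m−2)/(b−2).
At (12, 16): MRS = 2.1.
The indifference curve has slope −2.1 at this bundle.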